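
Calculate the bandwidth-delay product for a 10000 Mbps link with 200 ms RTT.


BDP = bandwidth * RTT
= 10000 Mbps * 200 ms
= 10000 * 1e6 * 200 / 1000 bits
= 2000000000 bits
= 250000000 bytes
= 244140.625 KB
BDP = 2000000000 bits (250000000 bytes)


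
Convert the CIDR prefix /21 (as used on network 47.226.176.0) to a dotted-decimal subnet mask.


/21 means 21 network bits, 11 host bits
Binary: 11111111111111111111100000000000
Mask: 255.255.248.0


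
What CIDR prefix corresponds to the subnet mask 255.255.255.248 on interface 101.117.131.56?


Binary: 11111111.11111111.11111111.11111000
Count leading 1s
Prefix: /29


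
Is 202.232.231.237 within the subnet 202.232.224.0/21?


Subnet network: 202.232.224.0
Test IP AND mask: 202.232.224.0
Yes, 202.232.231.237 is in 202.232.224.0/21


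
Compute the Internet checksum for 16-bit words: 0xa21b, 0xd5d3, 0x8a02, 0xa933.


Sum all words (with carry folding):
+ 0xa21b = 0xa21b
+ 0xd5d3 = 0x77ef
+ 0x8a02 = 0x01f2
+ 0xa933 = 0xab25
One's complement: ~0xab25
Checksum = 0x54da


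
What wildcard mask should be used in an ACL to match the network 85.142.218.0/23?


Subnet mask: 255.255.254.0
Wildcard = 255.255.255.255 - subnet mask
255 - 255 = 0
255 - 255 = 0
255 - 254 = 1
255 - 0 = 255
Wildcard: 0.0.1.255


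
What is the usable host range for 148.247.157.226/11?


Network: 148.224.0.0
Broadcast: 148.255.255.255
First usable = network + 1
Last usable = broadcast - 1
Range: 148.224.0.1 to 148.255.255.254


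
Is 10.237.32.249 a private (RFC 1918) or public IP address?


RFC 1918 private ranges:
  10.0.0.0/8 (10.0.0.0 - 10.255.255.255)
  172.16.0.0/12 (172.16.0.0 - 172.31.255.255)
  192.168.0.0/16 (192.168.0.0 - 192.168.255.255)
Private (in 10.0.0.0/8)


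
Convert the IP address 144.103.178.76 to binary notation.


144 = 10010000
103 = 01100111
178 = 10110010
76 = 01001100
Binary: 10010000.01100111.10110010.01001100


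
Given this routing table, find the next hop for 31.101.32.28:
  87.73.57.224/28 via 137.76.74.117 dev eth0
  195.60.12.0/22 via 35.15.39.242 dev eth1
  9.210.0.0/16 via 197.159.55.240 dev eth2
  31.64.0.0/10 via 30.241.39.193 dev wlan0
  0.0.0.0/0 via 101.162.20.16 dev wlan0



Longest prefix match for 31.101.32.28:
  /28 87.73.57.224: no
  /22 195.60.12.0: no
  /16 9.210.0.0: no
  /10 31.64.0.0: MATCH
  /0 0.0.0.0: MATCH
Selected: next-hop 30.241.39.193 via wlan0 (matched /10)


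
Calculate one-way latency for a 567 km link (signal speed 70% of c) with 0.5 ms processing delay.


Speed = 0.7 * 3e5 km/s = 210000 km/s
Propagation delay = 567 / 210000 = 0.0027 s = 2.7 ms
Processing delay = 0.5 ms
Total one-way latency = 3.2 ms


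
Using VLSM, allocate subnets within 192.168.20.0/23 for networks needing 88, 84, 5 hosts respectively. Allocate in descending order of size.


88 hosts -> /25 (126 usable): 192.168.20.0/25
84 hosts -> /25 (126 usable): 192.168.20.128/25
5 hosts -> /29 (6 usable): 192.168.21.0/29
Allocation: 192.168.20.0/25 (88 hosts, 126 usable); 192.168.20.128/25 (84 hosts, 126 usable); 192.168.21.0/29 (5 hosts, 6 usable)


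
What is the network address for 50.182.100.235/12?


IP:   00110010.10110110.01100100.11101011
Mask: 11111111.11110000.00000000.00000000
AND operation:
Net:  00110010.10110000.00000000.00000000
Network: 50.176.0.0/12


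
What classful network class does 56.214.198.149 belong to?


First octet: 56
Binary: 00111000
0xxxxxxx -> Class A (1-126)
Class A, default mask 255.0.0.0 (/8)


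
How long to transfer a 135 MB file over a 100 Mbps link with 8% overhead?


Effective throughput = 100 * (1 - 8/100) = 92 Mbps
File size in Mb = 135 * 8 = 1080 Mb
Time = 1080 / 92
Time = 11.7391 seconds


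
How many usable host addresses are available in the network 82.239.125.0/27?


Host bits = 32 - 27 = 5
Total addresses = 2^5 = 32
Usable = total - 2 (network and broadcast)
Usable hosts: 30


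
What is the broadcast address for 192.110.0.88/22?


Network: 192.110.0.0/22
Host bits = 10
Set all host bits to 1:
Broadcast: 192.110.3.255


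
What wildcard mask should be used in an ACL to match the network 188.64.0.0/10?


Subnet mask: 255.192.0.0
Wildcard = 255.255.255.255 - subnet mask
255 - 255 = 0
255 - 192 = 63
255 - 0 = 255
255 - 0 = 255
Wildcard: 0.63.255.255


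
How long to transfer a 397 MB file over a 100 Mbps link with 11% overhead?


Effective throughput = 100 * (1 - 11/100) = 89 Mbps
File size in Mb = 397 * 8 = 3176 Mb
Time = 3176 / 89
Time = 35.6854 seconds


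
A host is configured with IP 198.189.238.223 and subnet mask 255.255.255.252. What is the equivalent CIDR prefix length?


Binary: 11111111.11111111.11111111.11111100
Count leading 1s
Prefix: /30


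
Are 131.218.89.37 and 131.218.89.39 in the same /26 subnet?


Mask: 255.255.255.192
131.218.89.37 AND mask = 131.218.89.0
131.218.89.39 AND mask = 131.218.89.0
Yes, same subnet (131.218.89.0)


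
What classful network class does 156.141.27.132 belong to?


First octet: 156
Binary: 10011100
10xxxxxx -> Class B (128-191)
Class B, default mask 255.255.0.0 (/16)


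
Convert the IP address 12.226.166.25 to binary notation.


12 = 00001100
226 = 11100010
166 = 10100110
25 = 00011001
Binary: 00001100.11100010.10100110.00011001


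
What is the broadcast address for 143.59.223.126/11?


Network: 143.32.0.0/11
Host bits = 21
Set all host bits to 1:
Broadcast: 143.63.255.255


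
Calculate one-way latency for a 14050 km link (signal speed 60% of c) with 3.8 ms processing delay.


Speed = 0.6 * 3e5 km/s = 180000 km/s
Propagation delay = 14050 / 180000 = 0.0781 s = 78.0556 ms
Processing delay = 3.8 ms
Total one-way latency = 81.8556 ms


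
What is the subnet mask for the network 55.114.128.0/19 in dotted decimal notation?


/19 means 19 network bits, 13 host bits
Binary: 11111111111111111110000000000000
Mask: 255.255.224.0


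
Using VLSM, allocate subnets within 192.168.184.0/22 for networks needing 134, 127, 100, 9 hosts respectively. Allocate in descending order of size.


134 hosts -> /24 (254 usable): 192.168.184.0/24
127 hosts -> /24 (254 usable): 192.168.185.0/24
100 hosts -> /25 (126 usable): 192.168.186.0/25
9 hosts -> /28 (14 usable): 192.168.186.128/28
Allocation: 192.168.184.0/24 (134 hosts, 254 usable); 192.168.185.0/24 (127 hosts, 254 usable); 192.168.186.0/25 (100 hosts, 126 usable); 192.168.186.128/28 (9 hosts, 14 usable)


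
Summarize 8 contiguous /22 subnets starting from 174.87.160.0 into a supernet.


Original prefix: /22
Number of subnets: 8 = 2^3
New prefix = 22 - 3 = 19
Supernet: 174.87.160.0/19


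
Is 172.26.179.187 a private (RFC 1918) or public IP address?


RFC 1918 private ranges:
  10.0.0.0/8 (10.0.0.0 - 10.255.255.255)
  172.16.0.0/12 (172.16.0.0 - 172.31.255.255)
  192.168.0.0/16 (192.168.0.0 - 192.168.255.255)
Private (in 172.16.0.0/12)


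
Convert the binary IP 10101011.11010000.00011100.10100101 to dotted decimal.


10101011 = 171
11010000 = 208
00011100 = 28
10100101 = 165
IP: 171.208.28.165


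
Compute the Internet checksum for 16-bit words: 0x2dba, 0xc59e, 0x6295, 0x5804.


Sum all words (with carry folding):
+ 0x2dba = 0x2dba
+ 0xc59e = 0xf358
+ 0x6295 = 0x55ee
+ 0x5804 = 0xadf2
One's complement: ~0xadf2
Checksum = 0x520d


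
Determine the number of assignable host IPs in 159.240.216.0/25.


Host bits = 32 - 25 = 7
Total addresses = 2^7 = 128
Usable = total - 2 (network and broadcast)
Usable hosts: 126


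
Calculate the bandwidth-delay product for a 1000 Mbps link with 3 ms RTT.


BDP = bandwidth * RTT
= 1000 Mbps * 3 ms
= 1000 * 1e6 * 3 / 1000 bits
= 3000000 bits
= 375000 bytes
= 366.2109 KB
BDP = 3000000 bits (375000 bytes)


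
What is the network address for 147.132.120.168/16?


IP:   10010011.10000100.01111000.10101000
Mask: 11111111.11111111.00000000.00000000
AND operation:
Net:  10010011.10000100.00000000.00000000
Network: 147.132.0.0/16


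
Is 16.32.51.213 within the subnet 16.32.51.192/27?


Subnet network: 16.32.51.192
Test IP AND mask: 16.32.51.192
Yes, 16.32.51.213 is in 16.32.51.192/27


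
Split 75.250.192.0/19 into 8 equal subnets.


New prefix = 19 + 3 = 22
Each subnet has 1024 addresses
  75.250.192.0/22
  75.250.196.0/22
  75.250.200.0/22
  75.250.204.0/22
  75.250.208.0/22
  75.250.212.0/22
  75.250.216.0/22
  75.250.220.0/22
Subnets: 75.250.192.0/22, 75.250.196.0/22, 75.250.200.0/22, 75.250.204.0/22, 75.250.208.0/22, 75.250.212.0/22, 75.250.216.0/22, 75.250.220.0/22


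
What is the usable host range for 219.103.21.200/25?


Network: 219.103.21.128
Broadcast: 219.103.21.255
First usable = network + 1
Last usable = broadcast - 1
Range: 219.103.21.129 to 219.103.21.254


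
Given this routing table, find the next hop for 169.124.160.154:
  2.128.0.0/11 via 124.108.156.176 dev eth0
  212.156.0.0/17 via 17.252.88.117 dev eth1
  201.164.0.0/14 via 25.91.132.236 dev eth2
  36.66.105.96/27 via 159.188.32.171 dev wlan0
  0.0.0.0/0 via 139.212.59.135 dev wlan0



Longest prefix match for 169.124.160.154:
  /11 2.128.0.0: no
  /17 212.156.0.0: no
  /14 201.164.0.0: no
  /27 36.66.105.96: no
  /0 0.0.0.0: MATCH
Selected: next-hop 139.212.59.135 via wlan0 (matched /0)


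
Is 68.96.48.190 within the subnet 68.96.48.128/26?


Subnet network: 68.96.48.128
Test IP AND mask: 68.96.48.128
Yes, 68.96.48.190 is in 68.96.48.128/26


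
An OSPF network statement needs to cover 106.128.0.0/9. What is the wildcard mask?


Subnet mask: 255.128.0.0
Wildcard = 255.255.255.255 - subnet mask
255 - 255 = 0
255 - 128 = 127
255 - 0 = 255
255 - 0 = 255
Wildcard: 0.127.255.255


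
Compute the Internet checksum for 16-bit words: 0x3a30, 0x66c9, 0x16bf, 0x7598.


Sum all words (with carry folding):
+ 0x3a30 = 0x3a30
+ 0x66c9 = 0xa0f9
+ 0x16bf = 0xb7b8
+ 0x7598 = 0x2d51
One's complement: ~0x2d51
Checksum = 0xd2ae


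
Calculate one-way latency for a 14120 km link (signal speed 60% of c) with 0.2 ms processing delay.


Speed = 0.6 * 3e5 km/s = 180000 km/s
Propagation delay = 14120 / 180000 = 0.0784 s = 78.4444 ms
Processing delay = 0.2 ms
Total one-way latency = 78.6444 ms


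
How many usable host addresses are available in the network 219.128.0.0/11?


Host bits = 32 - 11 = 21
Total addresses = 2^21 = 2097152
Usable = total - 2 (network and broadcast)
Usable hosts: 2097150


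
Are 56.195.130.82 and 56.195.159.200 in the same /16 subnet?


Mask: 255.255.0.0
56.195.130.82 AND mask = 56.195.0.0
56.195.159.200 AND mask = 56.195.0.0
Yes, same subnet (56.195.0.0)


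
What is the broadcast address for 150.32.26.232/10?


Network: 150.0.0.0/10
Host bits = 22
Set all host bits to 1:
Broadcast: 150.63.255.255


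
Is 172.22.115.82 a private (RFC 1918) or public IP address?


RFC 1918 private ranges:
  10.0.0.0/8 (10.0.0.0 - 10.255.255.255)
  172.16.0.0/12 (172.16.0.0 - 172.31.255.255)
  192.168.0.0/16 (192.168.0.0 - 192.168.255.255)
Private (in 172.16.0.0/12)


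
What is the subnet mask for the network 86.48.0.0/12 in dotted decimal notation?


/12 means 12 network bits, 20 host bits
Binary: 11111111111100000000000000000000
Mask: 255.240.0.0


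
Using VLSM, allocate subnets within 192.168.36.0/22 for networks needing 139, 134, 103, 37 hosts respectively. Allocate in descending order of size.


139 hosts -> /24 (254 usable): 192.168.36.0/24
134 hosts -> /24 (254 usable): 192.168.37.0/24
103 hosts -> /25 (126 usable): 192.168.38.0/25
37 hosts -> /26 (62 usable): 192.168.38.128/26
Allocation: 192.168.36.0/24 (139 hosts, 254 usable); 192.168.37.0/24 (134 hosts, 254 usable); 192.168.38.0/25 (103 hosts, 126 usable); 192.168.38.128/26 (37 hosts, 62 usable)


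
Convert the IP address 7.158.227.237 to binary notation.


7 = 00000111
158 = 10011110
227 = 11100011
237 = 11101101
Binary: 00000111.10011110.11100011.11101101


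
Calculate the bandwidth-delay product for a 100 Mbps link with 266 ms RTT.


BDP = bandwidth * RTT
= 100 Mbps * 266 ms
= 100 * 1e6 * 266 / 1000 bits
= 26600000 bits
= 3325000 bytes
= 3247.0703 KB
BDP = 26600000 bits (3325000 bytes)


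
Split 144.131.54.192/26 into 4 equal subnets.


New prefix = 26 + 2 = 28
Each subnet has 16 addresses
  144.131.54.192/28
  144.131.54.208/28
  144.131.54.224/28
  144.131.54.240/28
Subnets: 144.131.54.192/28, 144.131.54.208/28, 144.131.54.224/28, 144.131.54.240/28


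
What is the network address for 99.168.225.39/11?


IP:   01100011.10101000.11100001.00100111
Mask: 11111111.11100000.00000000.00000000
AND operation:
Net:  01100011.10100000.00000000.00000000
Network: 99.160.0.0/11


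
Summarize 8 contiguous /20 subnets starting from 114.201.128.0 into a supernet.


Original prefix: /20
Number of subnets: 8 = 2^3
New prefix = 20 - 3 = 17
Supernet: 114.201.128.0/17


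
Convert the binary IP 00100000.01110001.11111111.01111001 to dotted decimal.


00100000 = 32
01110001 = 113
11111111 = 255
01111001 = 121
IP: 32.113.255.121


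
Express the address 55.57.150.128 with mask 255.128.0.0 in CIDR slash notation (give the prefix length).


Binary: 11111111.10000000.00000000.00000000
Count leading 1s
Prefix: /9


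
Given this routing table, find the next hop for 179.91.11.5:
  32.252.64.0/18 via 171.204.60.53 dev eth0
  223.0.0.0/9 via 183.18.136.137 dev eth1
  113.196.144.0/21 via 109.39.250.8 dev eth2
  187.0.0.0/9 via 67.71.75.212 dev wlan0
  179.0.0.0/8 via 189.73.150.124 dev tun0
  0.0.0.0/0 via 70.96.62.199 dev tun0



Longest prefix match for 179.91.11.5:
  /18 32.252.64.0: no
  /9 223.0.0.0: no
  /21 113.196.144.0: no
  /9 187.0.0.0: no
  /8 179.0.0.0: MATCH
  /0 0.0.0.0: MATCH
Selected: next-hop 189.73.150.124 via tun0 (matched /8)


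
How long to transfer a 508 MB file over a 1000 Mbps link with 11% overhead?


Effective throughput = 1000 * (1 - 11/100) = 890 Mbps
File size in Mb = 508 * 8 = 4064 Mb
Time = 4064 / 890
Time = 4.5663 seconds


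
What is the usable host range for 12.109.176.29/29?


Network: 12.109.176.24
Broadcast: 12.109.176.31
First usable = network + 1
Last usable = broadcast - 1
Range: 12.109.176.25 to 12.109.176.30


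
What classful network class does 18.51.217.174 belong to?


First octet: 18
Binary: 00010010
0xxxxxxx -> Class A (1-126)
Class A, default mask 255.0.0.0 (/8)


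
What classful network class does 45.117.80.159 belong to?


First octet: 45
Binary: 00101101
0xxxxxxx -> Class A (1-126)
Class A, default mask 255.0.0.0 (/8)


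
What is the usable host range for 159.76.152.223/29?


Network: 159.76.152.216
Broadcast: 159.76.152.223
First usable = network + 1
Last usable = broadcast - 1
Range: 159.76.152.217 to 159.76.152.222


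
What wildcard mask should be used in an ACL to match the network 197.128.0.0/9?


Subnet mask: 255.128.0.0
Wildcard = 255.255.255.255 - subnet mask
255 - 255 = 0
255 - 128 = 127
255 - 0 = 255
255 - 0 = 255
Wildcard: 0.127.255.255


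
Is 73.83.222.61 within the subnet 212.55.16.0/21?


Subnet network: 212.55.16.0
Test IP AND mask: 73.83.216.0
No, 73.83.222.61 is not in 212.55.16.0/21


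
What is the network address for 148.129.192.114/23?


IP:   10010100.10000001.11000000.01110010
Mask: 11111111.11111111.11111110.00000000
AND operation:
Net:  10010100.10000001.11000000.00000000
Network: 148.129.192.0/23


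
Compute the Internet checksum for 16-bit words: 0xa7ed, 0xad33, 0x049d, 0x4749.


Sum all words (with carry folding):
+ 0xa7ed = 0xa7ed
+ 0xad33 = 0x5521
+ 0x049d = 0x59be
+ 0x4749 = 0xa107
One's complement: ~0xa107
Checksum = 0x5ef8


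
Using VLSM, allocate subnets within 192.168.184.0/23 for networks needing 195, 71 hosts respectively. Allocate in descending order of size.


195 hosts -> /24 (254 usable): 192.168.184.0/24
71 hosts -> /25 (126 usable): 192.168.185.0/25
Allocation: 192.168.184.0/24 (195 hosts, 254 usable); 192.168.185.0/25 (71 hosts, 126 usable)


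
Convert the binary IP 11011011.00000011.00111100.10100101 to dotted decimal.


11011011 = 219
00000011 = 3
00111100 = 60
10100101 = 165
IP: 219.3.60.165


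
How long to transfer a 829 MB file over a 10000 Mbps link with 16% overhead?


Effective throughput = 10000 * (1 - 16/100) = 8400 Mbps
File size in Mb = 829 * 8 = 6632 Mb
Time = 6632 / 8400
Time = 0.7895 seconds


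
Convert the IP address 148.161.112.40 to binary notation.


148 = 10010100
161 = 10100001
112 = 01110000
40 = 00101000
Binary: 10010100.10100001.01110000.00101000


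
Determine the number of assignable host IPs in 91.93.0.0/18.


Host bits = 32 - 18 = 14
Total addresses = 2^14 = 16384
Usable = total - 2 (network and broadcast)
Usable hosts: 16382


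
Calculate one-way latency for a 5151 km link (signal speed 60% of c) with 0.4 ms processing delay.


Speed = 0.6 * 3e5 km/s = 180000 km/s
Propagation delay = 5151 / 180000 = 0.0286 s = 28.6167 ms
Processing delay = 0.4 ms
Total one-way latency = 29.0167 ms


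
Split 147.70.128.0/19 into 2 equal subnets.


New prefix = 19 + 1 = 20
Each subnet has 4096 addresses
  147.70.128.0/20
  147.70.144.0/20
Subnets: 147.70.128.0/20, 147.70.144.0/20


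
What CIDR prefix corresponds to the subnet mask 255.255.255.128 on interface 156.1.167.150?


Binary: 11111111.11111111.11111111.10000000
Count leading 1s
Prefix: /25


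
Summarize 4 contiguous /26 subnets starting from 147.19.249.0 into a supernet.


Original prefix: /26
Number of subnets: 4 = 2^2
New prefix = 26 - 2 = 24
Supernet: 147.19.249.0/24


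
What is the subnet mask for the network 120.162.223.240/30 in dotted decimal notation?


/30 means 30 network bits, 2 host bits
Binary: 11111111111111111111111111111100
Mask: 255.255.255.252


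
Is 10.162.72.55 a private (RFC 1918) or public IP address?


RFC 1918 private ranges:
  10.0.0.0/8 (10.0.0.0 - 10.255.255.255)
  172.16.0.0/12 (172.16.0.0 - 172.31.255.255)
  192.168.0.0/16 (192.168.0.0 - 192.168.255.255)
Private (in 10.0.0.0/8)


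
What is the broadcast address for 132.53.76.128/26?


Network: 132.53.76.128/26
Host bits = 6
Set all host bits to 1:
Broadcast: 132.53.76.191


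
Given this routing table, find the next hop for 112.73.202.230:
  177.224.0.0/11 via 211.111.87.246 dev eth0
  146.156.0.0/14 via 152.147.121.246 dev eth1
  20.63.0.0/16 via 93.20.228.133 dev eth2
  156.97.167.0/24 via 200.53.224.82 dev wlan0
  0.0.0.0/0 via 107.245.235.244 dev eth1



Longest prefix match for 112.73.202.230:
  /11 177.224.0.0: no
  /14 146.156.0.0: no
  /16 20.63.0.0: no
  /24 156.97.167.0: no
  /0 0.0.0.0: MATCH
Selected: next-hop 107.245.235.244 via eth1 (matched /0)


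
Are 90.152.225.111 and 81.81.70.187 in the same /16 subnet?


Mask: 255.255.0.0
90.152.225.111 AND mask = 90.152.0.0
81.81.70.187 AND mask = 81.81.0.0
No, different subnets (90.152.0.0 vs 81.81.0.0)


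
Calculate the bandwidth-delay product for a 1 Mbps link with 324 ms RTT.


BDP = bandwidth * RTT
= 1 Mbps * 324 ms
= 1 * 1e6 * 324 / 1000 bits
= 324000 bits
= 40500 bytes
= 39.5508 KB
BDP = 324000 bits (40500 bytes)


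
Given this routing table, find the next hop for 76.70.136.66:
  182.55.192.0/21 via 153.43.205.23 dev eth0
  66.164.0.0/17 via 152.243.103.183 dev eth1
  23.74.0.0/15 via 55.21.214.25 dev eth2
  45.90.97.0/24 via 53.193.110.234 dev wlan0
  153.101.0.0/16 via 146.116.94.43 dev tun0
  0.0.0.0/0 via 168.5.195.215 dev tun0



Longest prefix match for 76.70.136.66:
  /21 182.55.192.0: no
  /17 66.164.0.0: no
  /15 23.74.0.0: no
  /24 45.90.97.0: no
  /16 153.101.0.0: no
  /0 0.0.0.0: MATCH
Selected: next-hop 168.5.195.215 via tun0 (matched /0)


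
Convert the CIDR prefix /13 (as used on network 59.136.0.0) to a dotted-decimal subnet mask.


/13 means 13 network bits, 19 host bits
Binary: 11111111111110000000000000000000
Mask: 255.248.0.0


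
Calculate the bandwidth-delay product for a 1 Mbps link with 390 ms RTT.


BDP = bandwidth * RTT
= 1 Mbps * 390 ms
= 1 * 1e6 * 390 / 1000 bits
= 390000 bits
= 48750 bytes
= 47.6074 KB
BDP = 390000 bits (48750 bytes)


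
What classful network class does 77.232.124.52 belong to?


First octet: 77
Binary: 01001101
0xxxxxxx -> Class A (1-126)
Class A, default mask 255.0.0.0 (/8)


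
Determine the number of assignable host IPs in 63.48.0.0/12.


Host bits = 32 - 12 = 20
Total addresses = 2^20 = 1048576
Usable = total - 2 (network and broadcast)
Usable hosts: 1048574


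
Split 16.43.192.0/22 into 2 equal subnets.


New prefix = 22 + 1 = 23
Each subnet has 512 addresses
  16.43.192.0/23
  16.43.194.0/23
Subnets: 16.43.192.0/23, 16.43.194.0/23


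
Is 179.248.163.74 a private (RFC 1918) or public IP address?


RFC 1918 private ranges:
  10.0.0.0/8 (10.0.0.0 - 10.255.255.255)
  172.16.0.0/12 (172.16.0.0 - 172.31.255.255)
  192.168.0.0/16 (192.168.0.0 - 192.168.255.255)
Public (not in any RFC 1918 range)


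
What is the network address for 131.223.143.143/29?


IP:   10000011.11011111.10001111.10001111
Mask: 11111111.11111111.11111111.11111000
AND operation:
Net:  10000011.11011111.10001111.10001000
Network: 131.223.143.136/29


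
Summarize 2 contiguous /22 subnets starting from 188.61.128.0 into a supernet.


Original prefix: /22
Number of subnets: 2 = 2^1
New prefix = 22 - 1 = 21
Supernet: 188.61.128.0/21


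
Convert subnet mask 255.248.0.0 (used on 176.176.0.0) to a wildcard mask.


Subnet mask: 255.248.0.0
Wildcard = 255.255.255.255 - subnet mask
255 - 255 = 0
255 - 248 = 7
255 - 0 = 255
255 - 0 = 255
Wildcard: 0.7.255.255


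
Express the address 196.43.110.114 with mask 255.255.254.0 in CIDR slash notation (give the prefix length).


Binary: 11111111.11111111.11111110.00000000
Count leading 1s
Prefix: /23


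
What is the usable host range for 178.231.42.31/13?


Network: 178.224.0.0
Broadcast: 178.231.255.255
First usable = network + 1
Last usable = broadcast - 1
Range: 178.224.0.1 to 178.231.255.254


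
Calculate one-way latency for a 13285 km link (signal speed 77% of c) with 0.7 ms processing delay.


Speed = 0.77 * 3e5 km/s = 231000 km/s
Propagation delay = 13285 / 231000 = 0.0575 s = 57.5108 ms
Processing delay = 0.7 ms
Total one-way latency = 58.2108 ms


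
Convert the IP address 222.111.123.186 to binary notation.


222 = 11011110
111 = 01101111
123 = 01111011
186 = 10111010
Binary: 11011110.01101111.01111011.10111010


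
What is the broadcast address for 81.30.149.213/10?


Network: 81.0.0.0/10
Host bits = 22
Set all host bits to 1:
Broadcast: 81.63.255.255


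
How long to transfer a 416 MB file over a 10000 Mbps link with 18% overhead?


Effective throughput = 10000 * (1 - 18/100) = 8200 Mbps
File size in Mb = 416 * 8 = 3328 Mb
Time = 3328 / 8200
Time = 0.4059 seconds


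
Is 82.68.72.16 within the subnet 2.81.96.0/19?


Subnet network: 2.81.96.0
Test IP AND mask: 82.68.64.0
No, 82.68.72.16 is not in 2.81.96.0/19


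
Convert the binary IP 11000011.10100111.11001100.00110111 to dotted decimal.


11000011 = 195
10100111 = 167
11001100 = 204
00110111 = 55
IP: 195.167.204.55


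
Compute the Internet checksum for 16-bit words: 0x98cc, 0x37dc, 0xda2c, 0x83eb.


Sum all words (with carry folding):
+ 0x98cc = 0x98cc
+ 0x37dc = 0xd0a8
+ 0xda2c = 0xaad5
+ 0x83eb = 0x2ec1
One's complement: ~0x2ec1
Checksum = 0xd13e


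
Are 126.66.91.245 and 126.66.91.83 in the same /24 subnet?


Mask: 255.255.255.0
126.66.91.245 AND mask = 126.66.91.0
126.66.91.83 AND mask = 126.66.91.0
Yes, same subnet (126.66.91.0)


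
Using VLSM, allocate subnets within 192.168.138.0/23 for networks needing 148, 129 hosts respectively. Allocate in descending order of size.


148 hosts -> /24 (254 usable): 192.168.138.0/24
129 hosts -> /24 (254 usable): 192.168.139.0/24
Allocation: 192.168.138.0/24 (148 hosts, 254 usable); 192.168.139.0/24 (129 hosts, 254 usable)


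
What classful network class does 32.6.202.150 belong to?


First octet: 32
Binary: 00100000
0xxxxxxx -> Class A (1-126)
Class A, default mask 255.0.0.0 (/8)


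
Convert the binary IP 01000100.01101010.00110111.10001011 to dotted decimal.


01000100 = 68
01101010 = 106
00110111 = 55
10001011 = 139
IP: 68.106.55.139


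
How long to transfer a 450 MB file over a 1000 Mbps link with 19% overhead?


Effective throughput = 1000 * (1 - 19/100) = 810 Mbps
File size in Mb = 450 * 8 = 3600 Mb
Time = 3600 / 810
Time = 4.4444 seconds


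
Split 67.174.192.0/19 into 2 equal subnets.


New prefix = 19 + 1 = 20
Each subnet has 4096 addresses
  67.174.192.0/20
  67.174.208.0/20
Subnets: 67.174.192.0/20, 67.174.208.0/20


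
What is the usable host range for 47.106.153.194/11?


Network: 47.96.0.0
Broadcast: 47.127.255.255
First usable = network + 1
Last usable = broadcast - 1
Range: 47.96.0.1 to 47.127.255.254


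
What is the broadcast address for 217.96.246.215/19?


Network: 217.96.224.0/19
Host bits = 13
Set all host bits to 1:
Broadcast: 217.96.255.255


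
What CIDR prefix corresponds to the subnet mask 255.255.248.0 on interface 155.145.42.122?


Binary: 11111111.11111111.11111000.00000000
Count leading 1s
Prefix: /21


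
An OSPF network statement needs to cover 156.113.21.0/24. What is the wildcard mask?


Subnet mask: 255.255.255.0
Wildcard = 255.255.255.255 - subnet mask
255 - 255 = 0
255 - 255 = 0
255 - 255 = 0
255 - 0 = 255
Wildcard: 0.0.0.255


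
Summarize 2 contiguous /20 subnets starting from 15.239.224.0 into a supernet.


Original prefix: /20
Number of subnets: 2 = 2^1
New prefix = 20 - 1 = 19
Supernet: 15.239.224.0/19


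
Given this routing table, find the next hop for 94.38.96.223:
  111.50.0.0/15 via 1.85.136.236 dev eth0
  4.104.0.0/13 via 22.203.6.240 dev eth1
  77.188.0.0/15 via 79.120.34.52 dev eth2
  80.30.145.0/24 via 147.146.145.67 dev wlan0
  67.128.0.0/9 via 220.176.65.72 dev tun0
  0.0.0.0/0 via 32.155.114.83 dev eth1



Longest prefix match for 94.38.96.223:
  /15 111.50.0.0: no
  /13 4.104.0.0: no
  /15 77.188.0.0: no
  /24 80.30.145.0: no
  /9 67.128.0.0: no
  /0 0.0.0.0: MATCH
Selected: next-hop 32.155.114.83 via eth1 (matched /0)


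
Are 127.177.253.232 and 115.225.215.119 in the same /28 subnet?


Mask: 255.255.255.240
127.177.253.232 AND mask = 127.177.253.224
115.225.215.119 AND mask = 115.225.215.112
No, different subnets (127.177.253.224 vs 115.225.215.112)


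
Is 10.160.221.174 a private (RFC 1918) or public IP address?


RFC 1918 private ranges:
  10.0.0.0/8 (10.0.0.0 - 10.255.255.255)
  172.16.0.0/12 (172.16.0.0 - 172.31.255.255)
  192.168.0.0/16 (192.168.0.0 - 192.168.255.255)
Private (in 10.0.0.0/8)


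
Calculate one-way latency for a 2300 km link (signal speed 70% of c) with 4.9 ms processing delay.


Speed = 0.7 * 3e5 km/s = 210000 km/s
Propagation delay = 2300 / 210000 = 0.011 s = 10.9524 ms
Processing delay = 4.9 ms
Total one-way latency = 15.8524 ms


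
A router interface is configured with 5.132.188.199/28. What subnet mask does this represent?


/28 means 28 network bits, 4 host bits
Binary: 11111111111111111111111111110000
Mask: 255.255.255.240


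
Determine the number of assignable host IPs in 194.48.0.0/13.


Host bits = 32 - 13 = 19
Total addresses = 2^19 = 524288
Usable = total - 2 (network and broadcast)
Usable hosts: 524286


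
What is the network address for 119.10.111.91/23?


IP:   01110111.00001010.01101111.01011011
Mask: 11111111.11111111.11111110.00000000
AND operation:
Net:  01110111.00001010.01101110.00000000
Network: 119.10.110.0/23


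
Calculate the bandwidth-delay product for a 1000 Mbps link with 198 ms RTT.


BDP = bandwidth * RTT
= 1000 Mbps * 198 ms
= 1000 * 1e6 * 198 / 1000 bits
= 198000000 bits
= 24750000 bytes
= 24169.9219 KB
BDP = 198000000 bits (24750000 bytes)


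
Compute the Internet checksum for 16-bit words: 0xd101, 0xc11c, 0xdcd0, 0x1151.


Sum all words (with carry folding):
+ 0xd101 = 0xd101
+ 0xc11c = 0x921e
+ 0xdcd0 = 0x6eef
+ 0x1151 = 0x8040
One's complement: ~0x8040
Checksum = 0x7fbf


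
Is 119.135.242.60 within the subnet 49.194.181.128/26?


Subnet network: 49.194.181.128
Test IP AND mask: 119.135.242.0
No, 119.135.242.60 is not in 49.194.181.128/26


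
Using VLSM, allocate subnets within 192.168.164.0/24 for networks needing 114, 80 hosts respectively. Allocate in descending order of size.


114 hosts -> /25 (126 usable): 192.168.164.0/25
80 hosts -> /25 (126 usable): 192.168.164.128/25
Allocation: 192.168.164.0/25 (114 hosts, 126 usable); 192.168.164.128/25 (80 hosts, 126 usable)


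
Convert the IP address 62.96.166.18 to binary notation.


62 = 00111110
96 = 01100000
166 = 10100110
18 = 00010010
Binary: 00111110.01100000.10100110.00010010


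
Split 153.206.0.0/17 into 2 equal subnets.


New prefix = 17 + 1 = 18
Each subnet has 16384 addresses
  153.206.0.0/18
  153.206.64.0/18
Subnets: 153.206.0.0/18, 153.206.64.0/18


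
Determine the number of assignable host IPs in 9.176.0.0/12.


Host bits = 32 - 12 = 20
Total addresses = 2^20 = 1048576
Usable = total - 2 (network and broadcast)
Usable hosts: 1048574


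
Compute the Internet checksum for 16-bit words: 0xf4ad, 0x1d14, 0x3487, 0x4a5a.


Sum all words (with carry folding):
+ 0xf4ad = 0xf4ad
+ 0x1d14 = 0x11c2
+ 0x3487 = 0x4649
+ 0x4a5a = 0x90a3
One's complement: ~0x90a3
Checksum = 0x6f5c


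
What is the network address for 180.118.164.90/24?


IP:   10110100.01110110.10100100.01011010
Mask: 11111111.11111111.11111111.00000000
AND operation:
Net:  10110100.01110110.10100100.00000000
Network: 180.118.164.0/24


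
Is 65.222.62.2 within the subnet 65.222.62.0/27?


Subnet network: 65.222.62.0
Test IP AND mask: 65.222.62.0
Yes, 65.222.62.2 is in 65.222.62.0/27


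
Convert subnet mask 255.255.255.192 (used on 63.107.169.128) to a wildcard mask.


Subnet mask: 255.255.255.192
Wildcard = 255.255.255.255 - subnet mask
255 - 255 = 0
255 - 255 = 0
255 - 255 = 0
255 - 192 = 63
Wildcard: 0.0.0.63


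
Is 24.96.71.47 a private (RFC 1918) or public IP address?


RFC 1918 private ranges:
  10.0.0.0/8 (10.0.0.0 - 10.255.255.255)
  172.16.0.0/12 (172.16.0.0 - 172.31.255.255)
  192.168.0.0/16 (192.168.0.0 - 192.168.255.255)
Public (not in any RFC 1918 range)


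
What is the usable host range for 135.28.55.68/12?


Network: 135.16.0.0
Broadcast: 135.31.255.255
First usable = network + 1
Last usable = broadcast - 1
Range: 135.16.0.1 to 135.31.255.254


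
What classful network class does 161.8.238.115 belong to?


First octet: 161
Binary: 10100001
10xxxxxx -> Class B (128-191)
Class B, default mask 255.255.0.0 (/16)


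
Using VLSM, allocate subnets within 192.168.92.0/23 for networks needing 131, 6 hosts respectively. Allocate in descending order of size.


131 hosts -> /24 (254 usable): 192.168.92.0/24
6 hosts -> /29 (6 usable): 192.168.93.0/29
Allocation: 192.168.92.0/24 (131 hosts, 254 usable); 192.168.93.0/29 (6 hosts, 6 usable)


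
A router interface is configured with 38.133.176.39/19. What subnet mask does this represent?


/19 means 19 network bits, 13 host bits
Binary: 11111111111111111110000000000000
Mask: 255.255.224.0


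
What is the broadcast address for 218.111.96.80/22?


Network: 218.111.96.0/22
Host bits = 10
Set all host bits to 1:
Broadcast: 218.111.99.255


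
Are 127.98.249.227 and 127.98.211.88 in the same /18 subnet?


Mask: 255.255.192.0
127.98.249.227 AND mask = 127.98.192.0
127.98.211.88 AND mask = 127.98.192.0
Yes, same subnet (127.98.192.0)


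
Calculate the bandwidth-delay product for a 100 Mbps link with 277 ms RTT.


BDP = bandwidth * RTT
= 100 Mbps * 277 ms
= 100 * 1e6 * 277 / 1000 bits
= 27700000 bits
= 3462500 bytes
= 3381.3477 KB
BDP = 27700000 bits (3462500 bytes)


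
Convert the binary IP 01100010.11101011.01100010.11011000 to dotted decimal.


01100010 = 98
11101011 = 235
01100010 = 98
11011000 = 216
IP: 98.235.98.216


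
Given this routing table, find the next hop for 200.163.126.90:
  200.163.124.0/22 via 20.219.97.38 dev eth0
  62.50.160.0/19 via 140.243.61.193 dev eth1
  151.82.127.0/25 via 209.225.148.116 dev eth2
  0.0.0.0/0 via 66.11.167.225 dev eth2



Longest prefix match for 200.163.126.90:
  /22 200.163.124.0: MATCH
  /19 62.50.160.0: no
  /25 151.82.127.0: no
  /0 0.0.0.0: MATCH
Selected: next-hop 20.219.97.38 via eth0 (matched /22)


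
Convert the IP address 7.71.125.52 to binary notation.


7 = 00000111
71 = 01000111
125 = 01111101
52 = 00110100
Binary: 00000111.01000111.01111101.00110100


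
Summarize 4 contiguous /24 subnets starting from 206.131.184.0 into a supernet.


Original prefix: /24
Number of subnets: 4 = 2^2
New prefix = 24 - 2 = 22
Supernet: 206.131.184.0/22


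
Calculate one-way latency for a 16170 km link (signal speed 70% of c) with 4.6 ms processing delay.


Speed = 0.7 * 3e5 km/s = 210000 km/s
Propagation delay = 16170 / 210000 = 0.077 s = 77 ms
Processing delay = 4.6 ms
Total one-way latency = 81.6 ms


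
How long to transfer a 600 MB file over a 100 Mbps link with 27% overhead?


Effective throughput = 100 * (1 - 27/100) = 73 Mbps
File size in Mb = 600 * 8 = 4800 Mb
Time = 4800 / 73
Time = 65.7534 seconds


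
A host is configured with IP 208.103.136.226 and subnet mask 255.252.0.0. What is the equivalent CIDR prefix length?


Binary: 11111111.11111100.00000000.00000000
Count leading 1s
Prefix: /14


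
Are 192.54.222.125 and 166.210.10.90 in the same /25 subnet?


Mask: 255.255.255.128
192.54.222.125 AND mask = 192.54.222.0
166.210.10.90 AND mask = 166.210.10.0
No, different subnets (192.54.222.0 vs 166.210.10.0)


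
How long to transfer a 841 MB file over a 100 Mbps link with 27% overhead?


Effective throughput = 100 * (1 - 27/100) = 73 Mbps
File size in Mb = 841 * 8 = 6728 Mb
Time = 6728 / 73
Time = 92.1644 seconds


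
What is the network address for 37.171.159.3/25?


IP:   00100101.10101011.10011111.00000011
Mask: 11111111.11111111.11111111.10000000
AND operation:
Net:  00100101.10101011.10011111.00000000
Network: 37.171.159.0/25


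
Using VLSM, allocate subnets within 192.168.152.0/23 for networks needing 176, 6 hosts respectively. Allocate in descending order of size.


176 hosts -> /24 (254 usable): 192.168.152.0/24
6 hosts -> /29 (6 usable): 192.168.153.0/29
Allocation: 192.168.152.0/24 (176 hosts, 254 usable); 192.168.153.0/29 (6 hosts, 6 usable)


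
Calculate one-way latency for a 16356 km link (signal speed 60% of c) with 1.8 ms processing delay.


Speed = 0.6 * 3e5 km/s = 180000 km/s
Propagation delay = 16356 / 180000 = 0.0909 s = 90.8667 ms
Processing delay = 1.8 ms
Total one-way latency = 92.6667 ms


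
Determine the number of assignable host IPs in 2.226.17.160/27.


Host bits = 32 - 27 = 5
Total addresses = 2^5 = 32
Usable = total - 2 (network and broadcast)
Usable hosts: 30


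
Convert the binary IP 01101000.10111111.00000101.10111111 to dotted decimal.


01101000 = 104
10111111 = 191
00000101 = 5
10111111 = 191
IP: 104.191.5.191


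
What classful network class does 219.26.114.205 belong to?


First octet: 219
Binary: 11011011
110xxxxx -> Class C (192-223)
Class C, default mask 255.255.255.0 (/24)


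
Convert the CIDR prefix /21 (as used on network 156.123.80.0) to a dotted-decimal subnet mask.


/21 means 21 network bits, 11 host bits
Binary: 11111111111111111111100000000000
Mask: 255.255.248.0


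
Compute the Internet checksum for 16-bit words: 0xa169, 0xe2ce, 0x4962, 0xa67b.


Sum all words (with carry folding):
+ 0xa169 = 0xa169
+ 0xe2ce = 0x8438
+ 0x4962 = 0xcd9a
+ 0xa67b = 0x7416
One's complement: ~0x7416
Checksum = 0x8be9


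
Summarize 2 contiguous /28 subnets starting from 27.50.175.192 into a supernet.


Original prefix: /28
Number of subnets: 2 = 2^1
New prefix = 28 - 1 = 27
Supernet: 27.50.175.192/27


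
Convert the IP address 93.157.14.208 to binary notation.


93 = 01011101
157 = 10011101
14 = 00001110
208 = 11010000
Binary: 01011101.10011101.00001110.11010000


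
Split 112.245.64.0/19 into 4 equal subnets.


New prefix = 19 + 2 = 21
Each subnet has 2048 addresses
  112.245.64.0/21
  112.245.72.0/21
  112.245.80.0/21
  112.245.88.0/21
Subnets: 112.245.64.0/21, 112.245.72.0/21, 112.245.80.0/21, 112.245.88.0/21


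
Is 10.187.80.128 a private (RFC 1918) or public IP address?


RFC 1918 private ranges:
  10.0.0.0/8 (10.0.0.0 - 10.255.255.255)
  172.16.0.0/12 (172.16.0.0 - 172.31.255.255)
  192.168.0.0/16 (192.168.0.0 - 192.168.255.255)
Private (in 10.0.0.0/8)


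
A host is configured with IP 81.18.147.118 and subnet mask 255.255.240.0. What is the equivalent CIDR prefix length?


Binary: 11111111.11111111.11110000.00000000
Count leading 1s
Prefix: /20


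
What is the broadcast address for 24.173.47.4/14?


Network: 24.172.0.0/14
Host bits = 18
Set all host bits to 1:
Broadcast: 24.175.255.255


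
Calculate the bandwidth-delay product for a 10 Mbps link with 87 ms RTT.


BDP = bandwidth * RTT
= 10 Mbps * 87 ms
= 10 * 1e6 * 87 / 1000 bits
= 870000 bits
= 108750 bytes
= 106.2012 KB
BDP = 870000 bits (108750 bytes)


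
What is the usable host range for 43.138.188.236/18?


Network: 43.138.128.0
Broadcast: 43.138.191.255
First usable = network + 1
Last usable = broadcast - 1
Range: 43.138.128.1 to 43.138.191.254


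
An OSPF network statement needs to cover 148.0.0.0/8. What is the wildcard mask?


Subnet mask: 255.0.0.0
Wildcard = 255.255.255.255 - subnet mask
255 - 255 = 0
255 - 0 = 255
255 - 0 = 255
255 - 0 = 255
Wildcard: 0.255.255.255


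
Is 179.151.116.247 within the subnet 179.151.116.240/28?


Subnet network: 179.151.116.240
Test IP AND mask: 179.151.116.240
Yes, 179.151.116.247 is in 179.151.116.240/28


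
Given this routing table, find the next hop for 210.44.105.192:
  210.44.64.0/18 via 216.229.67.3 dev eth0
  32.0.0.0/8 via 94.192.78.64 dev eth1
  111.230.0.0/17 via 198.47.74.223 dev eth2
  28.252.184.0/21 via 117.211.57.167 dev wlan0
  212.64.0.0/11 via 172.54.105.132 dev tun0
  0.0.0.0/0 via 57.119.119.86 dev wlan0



Longest prefix match for 210.44.105.192:
  /18 210.44.64.0: MATCH
  /8 32.0.0.0: no
  /17 111.230.0.0: no
  /21 28.252.184.0: no
  /11 212.64.0.0: no
  /0 0.0.0.0: MATCH
Selected: next-hop 216.229.67.3 via eth0 (matched /18)


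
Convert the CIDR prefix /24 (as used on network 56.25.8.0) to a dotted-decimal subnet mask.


/24 means 24 network bits, 8 host bits
Binary: 11111111111111111111111100000000
Mask: 255.255.255.0


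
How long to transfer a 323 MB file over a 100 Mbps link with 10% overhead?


Effective throughput = 100 * (1 - 10/100) = 90 Mbps
File size in Mb = 323 * 8 = 2584 Mb
Time = 2584 / 90
Time = 28.7111 seconds


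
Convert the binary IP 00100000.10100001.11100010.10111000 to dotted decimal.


00100000 = 32
10100001 = 161
11100010 = 226
10111000 = 184
IP: 32.161.226.184


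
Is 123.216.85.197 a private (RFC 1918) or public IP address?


RFC 1918 private ranges:
  10.0.0.0/8 (10.0.0.0 - 10.255.255.255)
  172.16.0.0/12 (172.16.0.0 - 172.31.255.255)
  192.168.0.0/16 (192.168.0.0 - 192.168.255.255)
Public (not in any RFC 1918 range)


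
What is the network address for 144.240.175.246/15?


IP:   10010000.11110000.10101111.11110110
Mask: 11111111.11111110.00000000.00000000
AND operation:
Net:  10010000.11110000.00000000.00000000
Network: 144.240.0.0/15


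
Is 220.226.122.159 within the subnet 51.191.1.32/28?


Subnet network: 51.191.1.32
Test IP AND mask: 220.226.122.144
No, 220.226.122.159 is not in 51.191.1.32/28


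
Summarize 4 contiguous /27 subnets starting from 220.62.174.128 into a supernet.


Original prefix: /27
Number of subnets: 4 = 2^2
New prefix = 27 - 2 = 25
Supernet: 220.62.174.128/25
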